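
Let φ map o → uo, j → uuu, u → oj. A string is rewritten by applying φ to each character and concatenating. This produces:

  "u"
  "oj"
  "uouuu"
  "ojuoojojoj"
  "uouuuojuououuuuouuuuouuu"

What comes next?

Rewriting the 24 symbols of uouuuojuououuuuouuuuouuu one by one yields oj uo oj oj oj uo uuu oj uo oj uo oj oj oj oj uo oj oj oj oj uo oj oj oj; concatenated:

ojuoojojojuouuuojuoojuoojojojojuoojojojojuoojojoj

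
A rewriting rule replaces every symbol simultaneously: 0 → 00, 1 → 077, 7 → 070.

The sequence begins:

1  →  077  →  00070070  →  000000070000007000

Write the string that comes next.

Rewriting the 18 symbols of 000000070000007000 one by one yields 00 00 00 00 00 00 00 070 00 00 00 00 00 00 070 00 00 00; concatenated:

00000000000000070000000000000070000000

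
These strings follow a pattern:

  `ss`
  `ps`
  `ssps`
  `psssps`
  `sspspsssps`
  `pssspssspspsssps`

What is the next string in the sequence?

From term 3 onward, concatenate the second-to-last term with the last: ss·ps = ssps, ps·ssps = psssps, …
Continuing: sspspsssps · pssspssspspsssps gives term 7.

sspspssspspssspssspspsssps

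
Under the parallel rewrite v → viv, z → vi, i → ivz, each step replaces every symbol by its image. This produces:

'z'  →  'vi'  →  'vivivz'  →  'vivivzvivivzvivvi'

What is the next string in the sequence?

vivivzvivivzvivvivivivzvivivzvivvivivivzvivvivivz

Replace each of the 17 characters of vivivzvivivzvivvi in place — viv ivz viv ivz viv vi viv ivz viv ivz viv vi viv ivz viv viv ivz — and concatenate.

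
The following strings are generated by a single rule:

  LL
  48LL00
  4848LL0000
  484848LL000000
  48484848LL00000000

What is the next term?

4848484848LL0000000000

Every step adds 48 to the front and 00 to the end of the previous string.
So the next term is 48·48484848LL00000000·00.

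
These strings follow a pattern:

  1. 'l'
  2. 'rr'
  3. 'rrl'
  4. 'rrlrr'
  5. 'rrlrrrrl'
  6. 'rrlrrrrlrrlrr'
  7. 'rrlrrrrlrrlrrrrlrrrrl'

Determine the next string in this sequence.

rrlrrrrlrrlrrrrlrrrrlrrlrrrrlrrlrr

From term 3 onward, concatenate the last term with the second-to-last: rr·l = rrl, rrl·rr = rrlrr, …
Continuing: rrlrrrrlrrlrrrrlrrrrl · rrlrrrrlrrlrr gives term 8.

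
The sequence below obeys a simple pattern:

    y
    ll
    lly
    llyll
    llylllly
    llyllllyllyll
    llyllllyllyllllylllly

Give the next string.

llyllllyllyllllyllllyllyllllyllyll

From term 3 onward, concatenate the last term with the second-to-last: ll·y = lly, lly·ll = llyll, …
So term 8 is llyllllyllyllllylllly·llyllllyllyll.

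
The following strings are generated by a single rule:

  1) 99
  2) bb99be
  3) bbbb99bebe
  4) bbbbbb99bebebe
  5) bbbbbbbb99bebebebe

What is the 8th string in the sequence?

bbbbbbbbbbbbbb99bebebebebebebe

s(k+1) = bb·s(k)·be, so each term gains bb as a prefix and be as a suffix.
From bbbbbbbb99bebebebe, 3 further steps: bbbbbbbb99bebebebe → bbbbbbbbbb99bebebebebe → bbbbbbbbbbbb99bebebebebebe → (answer).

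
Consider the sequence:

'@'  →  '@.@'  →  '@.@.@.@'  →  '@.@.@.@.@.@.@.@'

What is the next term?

Each string is two copies of the previous one joined by '.'.
Doubling @.@.@.@.@.@.@.@ with '.' between the halves:

@.@.@.@.@.@.@.@.@.@.@.@.@.@.@.@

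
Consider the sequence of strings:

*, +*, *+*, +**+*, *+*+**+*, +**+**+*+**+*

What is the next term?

*+*+**+*+**+**+*+**+*

Each term (from the third on) is the two preceding terms concatenated in order: term 3 = *·+* = *+*.
The next term joins *+*+**+* and +**+**+*+**+*.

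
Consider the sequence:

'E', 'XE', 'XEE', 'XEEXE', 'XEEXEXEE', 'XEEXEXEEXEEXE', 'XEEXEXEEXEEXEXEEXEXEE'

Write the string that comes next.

XEEXEXEEXEEXEXEEXEXEEXEEXEXEEXEEXE

Each term (from the third on) is the previous term followed by the one before it: term 3 = XE·E = XEE.
So term 8 is XEEXEXEEXEEXEXEEXEXEE·XEEXEXEEXEEXE.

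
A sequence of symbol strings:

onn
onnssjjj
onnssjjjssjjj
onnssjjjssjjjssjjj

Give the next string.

onnssjjjssjjjssjjjssjjj

Each term is the previous one with ssjjj appended.
One more step from onnssjjjssjjjssjjj gives the answer.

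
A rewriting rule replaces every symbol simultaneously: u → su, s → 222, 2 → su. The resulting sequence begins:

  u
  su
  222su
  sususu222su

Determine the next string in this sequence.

222su222su222susususu222su

Rewriting each symbol of sususu222su: s→222, u→su, s→222, u→su, s→222, u→su, 2→su, 2→su, 2→su, s→222, u→su, which concatenates to 222 su 222 su 222 su su su su 222 su.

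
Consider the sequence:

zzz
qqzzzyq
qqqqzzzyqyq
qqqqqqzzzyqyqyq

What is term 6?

Every step adds qq to the front and yq to the end of the previous string.
From qqqqqqzzzyqyqyq, 2 further steps: qqqqqqzzzyqyqyq → qqqqqqqqzzzyqyqyqyq → (answer).

qqqqqqqqqqzzzyqyqyqyqyq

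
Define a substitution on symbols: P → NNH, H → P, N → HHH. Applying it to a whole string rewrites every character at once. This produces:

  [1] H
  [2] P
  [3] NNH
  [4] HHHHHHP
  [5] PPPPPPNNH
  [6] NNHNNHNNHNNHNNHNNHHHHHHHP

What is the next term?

HHHHHHPHHHHHHPHHHHHHPHHHHHHPHHHHHHPHHHHHHPPPPPPPNNH

Applying the rule to each of the 25 symbols of NNHNNHNNHNNHNNHNNHHHHHHHP gives the pieces HHH HHH P HHH HHH P HHH HHH P HHH HHH P HHH HHH P HHH HHH P P P P P P P NNH, which concatenate to the answer.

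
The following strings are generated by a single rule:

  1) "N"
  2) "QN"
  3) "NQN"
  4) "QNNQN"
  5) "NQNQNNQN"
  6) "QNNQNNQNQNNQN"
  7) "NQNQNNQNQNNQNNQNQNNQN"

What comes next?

QNNQNNQNQNNQNNQNQNNQNQNNQNNQNQNNQN

From term 3 onward, concatenate the second-to-last term with the last: N·QN = NQN, QN·NQN = QNNQN, …
So term 8 is QNNQNNQNQNNQN·NQNQNNQNQNNQNNQNQNNQN.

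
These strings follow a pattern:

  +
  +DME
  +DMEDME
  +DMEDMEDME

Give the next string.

+DMEDMEDMEDME

The strings grow by a fixed suffix DME each time.
One more step from +DMEDMEDME gives the answer.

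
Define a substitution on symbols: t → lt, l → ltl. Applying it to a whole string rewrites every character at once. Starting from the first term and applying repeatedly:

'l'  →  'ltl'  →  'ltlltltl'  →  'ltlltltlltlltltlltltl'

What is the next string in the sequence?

φ(ltlltltlltlltltlltltl) expands symbol-by-symbol to ltl lt ltl ltl lt ltl lt ltl ltl lt ltl ltl lt ltl lt ltl ltl lt ltl lt ltl; joining the 21 pieces gives the next term.

ltlltltlltlltltlltltlltlltltlltlltltlltltlltlltltlltltl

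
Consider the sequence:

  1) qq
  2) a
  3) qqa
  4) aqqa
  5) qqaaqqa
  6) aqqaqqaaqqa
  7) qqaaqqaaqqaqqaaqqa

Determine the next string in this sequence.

aqqaqqaaqqaqqaaqqaaqqaqqaaqqa

This is a Fibonacci-style word recurrence s(k) = s(k−2)·s(k−1): e.g. qq·a = qqa.
So term 8 is aqqaqqaaqqa·qqaaqqaaqqaqqaaqqa.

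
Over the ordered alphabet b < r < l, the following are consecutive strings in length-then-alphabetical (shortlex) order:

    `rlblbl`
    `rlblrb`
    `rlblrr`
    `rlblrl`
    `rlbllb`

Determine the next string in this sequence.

Treat rlbllb as a base-3 numeral over the given alphabet and add one, carrying through any trailing l's.

rlbllr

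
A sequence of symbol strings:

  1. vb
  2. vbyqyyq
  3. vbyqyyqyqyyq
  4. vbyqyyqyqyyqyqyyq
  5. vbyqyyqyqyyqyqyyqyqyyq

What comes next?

Each term is the previous one with yqyyq appended.
Applying this once more to vbyqyyqyqyyqyqyyqyqyyq:

vbyqyyqyqyyqyqyyqyqyyqyqyyq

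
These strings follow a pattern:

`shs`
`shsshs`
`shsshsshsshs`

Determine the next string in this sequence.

shsshsshsshsshsshsshsshs

Every step duplicates the string.
One more doubling of shsshsshsshs gives the answer.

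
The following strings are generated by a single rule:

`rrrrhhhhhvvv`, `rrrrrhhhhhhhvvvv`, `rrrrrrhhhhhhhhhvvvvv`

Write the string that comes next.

rrrrrrrhhhhhhhhhhhvvvvvv

Reading off run lengths: r runs 4, 5, 6; h runs 5, 7, 9; v runs 3, 4, 5 — each is linear in n, where the shown terms are n = 2, 3, 4.
Setting n = 5 gives 7, 11, 6 characters in each block.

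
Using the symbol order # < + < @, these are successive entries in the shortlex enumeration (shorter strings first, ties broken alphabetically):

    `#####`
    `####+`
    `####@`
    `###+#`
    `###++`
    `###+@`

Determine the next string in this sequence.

###@#

Treat ###+@ as a base-3 numeral over the given alphabet and add one, carrying through any trailing @'s.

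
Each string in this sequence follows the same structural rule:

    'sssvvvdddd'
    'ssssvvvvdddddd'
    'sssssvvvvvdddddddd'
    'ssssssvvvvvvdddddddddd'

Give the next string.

Reading off run lengths: s runs 3, 4, 5, 6; v runs 3, 4, 5, 6; d runs 4, 6, 8, 10 — each is linear in n, where the shown terms are n = 2, 3, 4, 5.
For the next term, n = 6, so the run lengths are 7, 7, 12.

sssssssvvvvvvvdddddddddddd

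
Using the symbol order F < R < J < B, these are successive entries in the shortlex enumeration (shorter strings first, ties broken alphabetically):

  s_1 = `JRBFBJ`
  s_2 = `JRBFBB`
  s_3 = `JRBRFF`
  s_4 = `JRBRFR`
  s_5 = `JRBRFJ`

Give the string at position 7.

JRBRRF

Advancing 2 positions from JRBRFJ through JRBRFJ → JRBRFB reaches term 7.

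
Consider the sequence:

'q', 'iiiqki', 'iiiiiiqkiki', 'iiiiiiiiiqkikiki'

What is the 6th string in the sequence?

Every step adds iii to the front and ki to the end of the previous string.
From iiiiiiiiiqkikiki, 2 further steps: iiiiiiiiiqkikiki → iiiiiiiiiiiiqkikikiki → (answer).

iiiiiiiiiiiiiiiqkikikikiki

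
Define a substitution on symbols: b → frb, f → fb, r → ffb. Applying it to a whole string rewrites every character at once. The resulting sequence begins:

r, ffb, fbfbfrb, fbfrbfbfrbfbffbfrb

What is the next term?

fbfrbfbffbfrbfbfrbfbffbfrbfbfrbfbfbfrbfbffbfrb

Applying the rule to each of the 18 symbols of fbfrbfbfrbfbffbfrb gives the pieces fb frb fb ffb frb fb frb fb ffb frb fb frb fb fb frb fb ffb frb, which concatenate to the answer.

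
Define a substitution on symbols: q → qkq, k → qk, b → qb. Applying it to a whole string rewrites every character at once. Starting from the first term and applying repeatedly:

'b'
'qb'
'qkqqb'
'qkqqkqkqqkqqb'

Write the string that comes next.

Replace each of the 13 characters of qkqqkqkqqkqqb in place — qkq qk qkq qkq qk qkq qk qkq qkq qk qkq qkq qb — and concatenate.

qkqqkqkqqkqqkqkqqkqkqqkqqkqkqqkqqb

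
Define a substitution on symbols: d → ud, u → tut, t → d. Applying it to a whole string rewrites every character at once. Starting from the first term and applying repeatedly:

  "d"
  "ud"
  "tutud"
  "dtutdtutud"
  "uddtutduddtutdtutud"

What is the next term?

Rewriting the 19 symbols of uddtutduddtutdtutud one by one yields tut ud ud d tut d ud tut ud ud d tut d ud d tut d tut ud; concatenated:

tutududdtutdudtutududdtutduddtutdtutud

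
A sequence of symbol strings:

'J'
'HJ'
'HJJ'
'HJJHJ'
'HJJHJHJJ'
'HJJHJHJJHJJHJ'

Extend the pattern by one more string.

HJJHJHJJHJJHJHJJHJHJJ

This is a Fibonacci-style word recurrence s(k) = s(k−1)·s(k−2): e.g. HJ·J = HJJ.
Continuing: HJJHJHJJHJJHJ · HJJHJHJJ gives term 7.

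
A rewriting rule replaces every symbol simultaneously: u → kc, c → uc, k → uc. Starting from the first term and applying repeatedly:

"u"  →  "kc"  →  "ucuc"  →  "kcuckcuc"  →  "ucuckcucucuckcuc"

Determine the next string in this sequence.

kcuckcucucuckcuckcuckcucucuckcuc

Applying the rule to each of the 16 symbols of ucuckcucucuckcuc gives the pieces kc uc kc uc uc uc kc uc kc uc kc uc uc uc kc uc, which concatenate to the answer.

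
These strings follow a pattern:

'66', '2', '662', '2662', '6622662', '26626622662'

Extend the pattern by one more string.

662266226626622662

Each term (from the third on) is the two preceding terms concatenated in order: term 3 = 66·2 = 662.
So term 7 is 6622662·26626622662.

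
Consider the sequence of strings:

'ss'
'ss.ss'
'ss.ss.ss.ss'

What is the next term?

Every step duplicates the string with '.' between the halves.
Doubling ss.ss.ss.ss with '.' between the halves:

ss.ss.ss.ss.ss.ss.ss.ss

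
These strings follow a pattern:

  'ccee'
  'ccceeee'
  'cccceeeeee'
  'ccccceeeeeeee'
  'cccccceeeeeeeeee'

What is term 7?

Reading off run lengths: c runs 2, 3, 4, 5, 6; e runs 2, 4, 6, 8, 10 — each is linear in n (n = 1, 2, …).
At n = 7 the blocks have lengths 8, 14.

cccccccceeeeeeeeeeeeee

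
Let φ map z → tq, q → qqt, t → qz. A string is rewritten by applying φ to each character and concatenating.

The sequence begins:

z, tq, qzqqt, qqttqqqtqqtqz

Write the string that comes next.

Rewriting the 13 symbols of qqttqqqtqqtqz one by one yields qqt qqt qz qz qqt qqt qqt qz qqt qqt qz qqt tq; concatenated:

qqtqqtqzqzqqtqqtqqtqzqqtqqtqzqqttq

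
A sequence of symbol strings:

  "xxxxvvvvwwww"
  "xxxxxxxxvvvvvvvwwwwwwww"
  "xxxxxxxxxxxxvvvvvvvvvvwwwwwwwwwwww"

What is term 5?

Reading off run lengths: x runs 4, 8, 12; v runs 4, 7, 10; w runs 4, 8, 12 — each is linear in n (n = 1, 2, …).
At n = 5 the blocks have lengths 20, 16, 20.

xxxxxxxxxxxxxxxxxxxxvvvvvvvvvvvvvvvvwwwwwwwwwwwwwwwwwwww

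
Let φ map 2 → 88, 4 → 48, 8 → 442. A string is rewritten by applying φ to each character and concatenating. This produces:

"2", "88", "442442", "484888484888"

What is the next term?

Rewriting each symbol of 484888484888: 4→48, 8→442, 4→48, 8→442, 8→442, 8→442, 4→48, 8→442, 4→48, 8→442, 8→442, 8→442, which concatenates to 48 442 48 442 442 442 48 442 48 442 442 442.

48442484424424424844248442442442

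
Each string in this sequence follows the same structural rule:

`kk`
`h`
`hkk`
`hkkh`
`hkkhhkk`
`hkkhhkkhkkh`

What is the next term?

hkkhhkkhkkhhkkhhkk

From term 3 onward, concatenate the last term with the second-to-last: h·kk = hkk, hkk·h = hkkh, …
The next term joins hkkhhkkhkkh and hkkhhkk.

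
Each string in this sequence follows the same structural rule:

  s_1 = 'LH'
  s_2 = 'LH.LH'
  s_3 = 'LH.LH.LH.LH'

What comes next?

LH.LH.LH.LH.LH.LH.LH.LH

s(k+1) = s(k)·.·s(k) — each term doubles the last with '.' between the halves.
One more doubling of LH.LH.LH.LH gives the answer.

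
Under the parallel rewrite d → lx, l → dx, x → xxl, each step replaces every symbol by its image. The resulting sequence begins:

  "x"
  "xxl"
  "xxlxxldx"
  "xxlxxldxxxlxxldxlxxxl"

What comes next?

Applying the rule to each of the 21 symbols of xxlxxldxxxlxxldxlxxxl gives the pieces xxl xxl dx xxl xxl dx lx xxl xxl xxl dx xxl xxl dx lx xxl dx xxl xxl xxl dx, which concatenate to the answer.

xxlxxldxxxlxxldxlxxxlxxlxxldxxxlxxldxlxxxldxxxlxxlxxldx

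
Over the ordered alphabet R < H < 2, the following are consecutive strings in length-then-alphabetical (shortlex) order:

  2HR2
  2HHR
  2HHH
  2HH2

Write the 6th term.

Stepping forward 2 times from 2HH2: 2HH2 → 2H2R, then the target.

2H2H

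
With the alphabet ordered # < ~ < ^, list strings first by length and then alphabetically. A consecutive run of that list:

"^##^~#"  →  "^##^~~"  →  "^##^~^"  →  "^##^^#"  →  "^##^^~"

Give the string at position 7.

Advancing 2 positions from ^##^^~ through ^##^^~ → ^##^^^ reaches term 7.

^#~###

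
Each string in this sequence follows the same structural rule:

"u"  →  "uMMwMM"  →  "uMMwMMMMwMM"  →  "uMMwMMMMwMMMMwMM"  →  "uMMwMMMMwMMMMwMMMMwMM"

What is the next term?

uMMwMMMMwMMMMwMMMMwMMMMwMM

Every step adds MMwMM to the end: s(k+1) = s(k)·MMwMM.
So the next term is uMMwMMMMwMMMMwMMMMwMM·MMwMM.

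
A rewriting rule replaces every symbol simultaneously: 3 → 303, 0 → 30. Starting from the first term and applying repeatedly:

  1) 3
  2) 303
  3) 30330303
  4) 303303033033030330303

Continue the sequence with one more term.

Applying the rule to each of the 21 symbols of 303303033033030330303 gives the pieces 303 30 303 303 30 303 30 303 303 30 303 303 30 303 30 303 303 30 303 30 303, which concatenate to the answer.

3033030330330303303033033030330330303303033033030330303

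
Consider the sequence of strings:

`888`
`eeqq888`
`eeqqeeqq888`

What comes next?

The strings grow by a fixed prefix eeqq each time.
One more step from eeqqeeqq888 gives the answer.

eeqqeeqqeeqq888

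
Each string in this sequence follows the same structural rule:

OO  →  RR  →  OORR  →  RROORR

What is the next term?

OORRRROORR

This is a Fibonacci-style word recurrence s(k) = s(k−2)·s(k−1): e.g. OO·RR = OORR.
Continuing: OORR · RROORR gives term 5.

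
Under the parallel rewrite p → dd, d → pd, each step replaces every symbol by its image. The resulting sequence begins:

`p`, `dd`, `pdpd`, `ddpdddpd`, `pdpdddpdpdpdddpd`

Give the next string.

Applying the rule to each of the 16 symbols of pdpdddpdpdpdddpd gives the pieces dd pd dd pd pd pd dd pd dd pd dd pd pd pd dd pd, which concatenate to the answer.

ddpdddpdpdpdddpdddpdddpdpdpdddpd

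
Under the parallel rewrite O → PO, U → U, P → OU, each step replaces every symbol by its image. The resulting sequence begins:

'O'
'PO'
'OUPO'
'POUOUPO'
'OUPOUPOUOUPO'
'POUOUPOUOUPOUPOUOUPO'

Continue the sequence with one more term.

OUPOUPOUOUPOUPOUOUPOUOUPOUPOUOUPO

φ(POUOUPOUOUPOUPOUOUPO) expands symbol-by-symbol to OU PO U PO U OU PO U PO U OU PO U OU PO U PO U OU PO; joining the 20 pieces gives the next term.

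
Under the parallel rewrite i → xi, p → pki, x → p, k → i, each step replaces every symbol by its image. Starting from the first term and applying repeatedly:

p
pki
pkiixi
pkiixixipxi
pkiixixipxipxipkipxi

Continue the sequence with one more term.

pkiixixipxipxipkipxipkipxipkiixipkipxi

Replace each of the 20 characters of pkiixixipxipxipkipxi in place — pki i xi xi p xi p xi pki p xi pki p xi pki i xi pki p xi — and concatenate.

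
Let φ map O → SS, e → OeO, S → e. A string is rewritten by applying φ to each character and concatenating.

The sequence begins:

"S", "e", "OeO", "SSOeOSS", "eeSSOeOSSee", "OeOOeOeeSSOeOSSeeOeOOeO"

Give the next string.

SSOeOSSSSOeOSSOeOOeOeeSSOeOSSeeOeOOeOSSOeOSSSSOeOSS

φ(OeOOeOeeSSOeOSSeeOeOOeO) expands symbol-by-symbol to SS OeO SS SS OeO SS OeO OeO e e SS OeO SS e e OeO OeO SS OeO SS SS OeO SS; joining the 23 pieces gives the next term.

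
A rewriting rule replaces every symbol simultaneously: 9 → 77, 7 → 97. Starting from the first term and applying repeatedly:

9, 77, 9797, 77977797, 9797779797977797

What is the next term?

77977797979777977797779797977797

Replace each of the 16 characters of 9797779797977797 in place — 77 97 77 97 97 97 77 97 77 97 77 97 97 97 77 97 — and concatenate.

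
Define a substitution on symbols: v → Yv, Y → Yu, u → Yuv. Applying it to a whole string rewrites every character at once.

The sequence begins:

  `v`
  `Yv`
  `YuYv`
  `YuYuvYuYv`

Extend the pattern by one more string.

YuYuvYuYuvYvYuYuvYuYv

Expanding YuYuvYuYv: Y→Yu, u→Yuv, Y→Yu, u→Yuv, v→Yv, Y→Yu, u→Yuv, Y→Yu, v→Yv. Concatenated: Yu Yuv Yu Yuv Yv Yu Yuv Yu Yv.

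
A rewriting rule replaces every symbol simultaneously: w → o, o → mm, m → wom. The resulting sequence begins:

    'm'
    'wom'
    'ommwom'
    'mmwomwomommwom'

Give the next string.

womwomommwomommwommmwomwomommwom

φ(mmwomwomommwom) expands symbol-by-symbol to wom wom o mm wom o mm wom mm wom wom o mm wom; joining the 14 pieces gives the next term.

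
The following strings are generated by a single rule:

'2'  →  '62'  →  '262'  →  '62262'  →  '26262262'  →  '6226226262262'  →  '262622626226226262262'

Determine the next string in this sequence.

6226226262262262622626226226262262

From term 3 onward, concatenate the second-to-last term with the last: 2·62 = 262, 62·262 = 62262, …
Continuing: 6226226262262 · 262622626226226262262 gives term 8.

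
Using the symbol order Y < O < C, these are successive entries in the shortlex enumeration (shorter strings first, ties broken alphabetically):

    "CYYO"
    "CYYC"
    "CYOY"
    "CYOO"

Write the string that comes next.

CYOC

Treat CYOO as a base-3 numeral over the given alphabet and add one, carrying through any trailing C's.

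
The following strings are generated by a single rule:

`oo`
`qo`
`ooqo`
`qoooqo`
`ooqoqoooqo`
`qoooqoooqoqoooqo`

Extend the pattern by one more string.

From term 3 onward, concatenate the second-to-last term with the last: oo·qo = ooqo, qo·ooqo = qoooqo, …
So term 7 is ooqoqoooqo·qoooqoooqoqoooqo.

ooqoqoooqoqoooqoooqoqoooqo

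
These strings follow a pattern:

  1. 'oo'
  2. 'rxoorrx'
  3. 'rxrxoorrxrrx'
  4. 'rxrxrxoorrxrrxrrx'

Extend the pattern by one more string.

rxrxrxrxoorrxrrxrrxrrx

Each term wraps the previous one in rx on the left and rrx on the right.
So the next term is rx·rxrxrxoorrxrrxrrx·rrx.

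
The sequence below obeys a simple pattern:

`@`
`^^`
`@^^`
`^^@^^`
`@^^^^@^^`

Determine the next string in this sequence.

^^@^^@^^^^@^^

Each term (from the third on) is the two preceding terms concatenated in order: term 3 = @·^^ = @^^.
Continuing: ^^@^^ · @^^^^@^^ gives term 6.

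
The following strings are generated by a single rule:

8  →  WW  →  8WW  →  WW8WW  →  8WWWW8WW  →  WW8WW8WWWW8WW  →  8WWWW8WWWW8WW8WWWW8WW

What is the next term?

WW8WW8WWWW8WW8WWWW8WWWW8WW8WWWW8WW

This is a Fibonacci-style word recurrence s(k) = s(k−2)·s(k−1): e.g. 8·WW = 8WW.
Continuing: WW8WW8WWWW8WW · 8WWWW8WWWW8WW8WWWW8WW gives term 8.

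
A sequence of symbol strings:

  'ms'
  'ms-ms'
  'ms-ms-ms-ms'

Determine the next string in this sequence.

ms-ms-ms-ms-ms-ms-ms-ms

Every step duplicates the string with '-' between the halves.
One more doubling of ms-ms-ms-ms gives the answer.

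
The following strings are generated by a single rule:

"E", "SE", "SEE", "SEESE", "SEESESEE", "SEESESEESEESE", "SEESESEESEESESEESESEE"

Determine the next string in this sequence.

Each term (from the third on) is the previous term followed by the one before it: term 3 = SE·E = SEE.
Continuing: SEESESEESEESESEESESEE · SEESESEESEESE gives term 8.

SEESESEESEESESEESESEESEESESEESEESE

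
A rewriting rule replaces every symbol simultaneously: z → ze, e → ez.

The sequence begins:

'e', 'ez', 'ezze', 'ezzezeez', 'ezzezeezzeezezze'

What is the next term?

ezzezeezzeezezzezeezezzeezzezeez

Applying the rule to each of the 16 symbols of ezzezeezzeezezze gives the pieces ez ze ze ez ze ez ez ze ze ez ez ze ez ze ze ez, which concatenate to the answer.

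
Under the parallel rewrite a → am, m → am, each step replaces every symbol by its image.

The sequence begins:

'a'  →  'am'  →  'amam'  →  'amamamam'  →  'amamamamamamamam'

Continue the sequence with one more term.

amamamamamamamamamamamamamamamam

φ(amamamamamamamam) expands symbol-by-symbol to am am am am am am am am am am am am am am am am; joining the 16 pieces gives the next term.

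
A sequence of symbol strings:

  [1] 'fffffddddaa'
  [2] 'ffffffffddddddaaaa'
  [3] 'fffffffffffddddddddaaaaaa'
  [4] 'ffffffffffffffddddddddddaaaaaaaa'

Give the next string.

Reading off run lengths: f runs 5, 8, 11, 14; d runs 4, 6, 8, 10; a runs 2, 4, 6, 8 — each is linear in n, where the shown terms are n = 2, 3, 4, 5.
For the next term, n = 6, so the run lengths are 17, 12, 10.

fffffffffffffffffddddddddddddaaaaaaaaaa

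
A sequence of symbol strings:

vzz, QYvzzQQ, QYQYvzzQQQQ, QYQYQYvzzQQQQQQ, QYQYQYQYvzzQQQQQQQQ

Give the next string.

s(k+1) = QY·s(k)·QQ, so each term gains QY as a prefix and QQ as a suffix.
Applying this once more to QYQYQYQYvzzQQQQQQQQ:

QYQYQYQYQYvzzQQQQQQQQQQ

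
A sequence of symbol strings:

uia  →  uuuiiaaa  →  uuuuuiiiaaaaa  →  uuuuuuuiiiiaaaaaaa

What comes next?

uuuuuuuuuiiiiiaaaaaaaaa

Term n consists of 2n-1 u's, followed by n i's, followed by 2n-1 a's (n = 1, 2, …).
Setting n = 5 gives 9, 5, 9 characters in each block.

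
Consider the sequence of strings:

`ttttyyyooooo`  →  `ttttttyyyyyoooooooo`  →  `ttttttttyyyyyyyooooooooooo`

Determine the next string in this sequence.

Reading off run lengths: t runs 4, 6, 8; y runs 3, 5, 7; o runs 5, 8, 11 — each is linear in n, where the shown terms are n = 2, 3, 4.
For the next term, n = 5, so the run lengths are 10, 9, 14.

ttttttttttyyyyyyyyyoooooooooooooo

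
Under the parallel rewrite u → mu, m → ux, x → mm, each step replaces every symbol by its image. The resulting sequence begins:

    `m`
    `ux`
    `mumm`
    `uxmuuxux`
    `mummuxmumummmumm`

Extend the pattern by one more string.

Replace each of the 16 characters of mummuxmumummmumm in place — ux mu ux ux mu mm ux mu ux mu ux ux ux mu ux ux — and concatenate.

uxmuuxuxmummuxmuuxmuuxuxuxmuuxux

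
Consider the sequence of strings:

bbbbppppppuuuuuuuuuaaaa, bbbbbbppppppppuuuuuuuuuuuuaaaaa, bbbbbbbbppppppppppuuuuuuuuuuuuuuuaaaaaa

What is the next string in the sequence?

The n-th term is 2n b's then 2n+2 p's then 3n+3 u's then n+2 a's, where the shown terms are n = 2, 3, 4.
Setting n = 5 gives 10, 12, 18, 7 characters in each block.

bbbbbbbbbbppppppppppppuuuuuuuuuuuuuuuuuuaaaaaaa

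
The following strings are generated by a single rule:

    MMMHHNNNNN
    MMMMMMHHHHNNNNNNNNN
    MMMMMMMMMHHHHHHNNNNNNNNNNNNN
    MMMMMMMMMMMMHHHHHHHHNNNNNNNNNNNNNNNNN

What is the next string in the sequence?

MMMMMMMMMMMMMMMHHHHHHHHHHNNNNNNNNNNNNNNNNNNNNN

The n-th term is 3n M's then 2n H's then 4n+1 N's (n = 1, 2, …).
For the next term, n = 5, so the run lengths are 15, 10, 21.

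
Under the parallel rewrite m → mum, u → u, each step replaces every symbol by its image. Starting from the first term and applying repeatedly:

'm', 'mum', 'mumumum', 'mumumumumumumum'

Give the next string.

Rewriting the 15 symbols of mumumumumumumum one by one yields mum u mum u mum u mum u mum u mum u mum u mum; concatenated:

mumumumumumumumumumumumumumumum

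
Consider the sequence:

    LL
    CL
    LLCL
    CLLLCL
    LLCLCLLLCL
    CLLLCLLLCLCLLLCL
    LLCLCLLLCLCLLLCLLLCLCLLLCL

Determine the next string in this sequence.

CLLLCLLLCLCLLLCLLLCLCLLLCLCLLLCLLLCLCLLLCL

Each term (from the third on) is the two preceding terms concatenated in order: term 3 = LL·CL = LLCL.
So term 8 is CLLLCLLLCLCLLLCL·LLCLCLLLCLCLLLCLLLCLCLLLCL.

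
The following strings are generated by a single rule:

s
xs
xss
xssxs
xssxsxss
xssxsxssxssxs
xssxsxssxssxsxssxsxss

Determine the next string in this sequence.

xssxsxssxssxsxssxsxssxssxsxssxssxs

From term 3 onward, concatenate the last term with the second-to-last: xs·s = xss, xss·xs = xssxs, …
The next term joins xssxsxssxssxsxssxsxss and xssxsxssxssxs.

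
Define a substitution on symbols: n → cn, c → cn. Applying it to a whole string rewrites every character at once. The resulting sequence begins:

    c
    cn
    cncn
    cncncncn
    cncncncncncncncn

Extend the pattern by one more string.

Rewriting the 16 symbols of cncncncncncncncn one by one yields cn cn cn cn cn cn cn cn cn cn cn cn cn cn cn cn; concatenated:

cncncncncncncncncncncncncncncncn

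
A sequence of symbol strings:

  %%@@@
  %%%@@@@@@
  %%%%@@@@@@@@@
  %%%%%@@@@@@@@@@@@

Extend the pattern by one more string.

The n-th term is n+1 %'s then 3n @'s (n = 1, 2, …).
At n = 5 the blocks have lengths 6, 15.

%%%%%%@@@@@@@@@@@@@@@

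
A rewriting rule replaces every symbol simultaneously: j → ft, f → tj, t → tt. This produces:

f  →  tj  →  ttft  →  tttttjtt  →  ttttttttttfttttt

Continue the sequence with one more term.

tttttttttttttttttttttjtttttttttt

φ(ttttttttttfttttt) expands symbol-by-symbol to tt tt tt tt tt tt tt tt tt tt tj tt tt tt tt tt; joining the 16 pieces gives the next term.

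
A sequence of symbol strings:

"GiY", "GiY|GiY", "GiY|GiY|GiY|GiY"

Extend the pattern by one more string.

Each string is two copies of the previous one joined by '|'.
Doubling GiY|GiY|GiY|GiY with '|' between the halves:

GiY|GiY|GiY|GiY|GiY|GiY|GiY|GiY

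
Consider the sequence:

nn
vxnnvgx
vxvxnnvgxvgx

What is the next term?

vxvxvxnnvgxvgxvgx

Every step adds vx to the front and vgx to the end of the previous string.
One more step from vxvxnnvgxvgx gives the answer.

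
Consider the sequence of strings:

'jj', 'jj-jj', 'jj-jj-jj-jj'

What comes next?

jj-jj-jj-jj-jj-jj-jj-jj

Each string is two copies of the previous one joined by '-'.
So the next term is two copies of jj-jj-jj-jj with '-' between the halves.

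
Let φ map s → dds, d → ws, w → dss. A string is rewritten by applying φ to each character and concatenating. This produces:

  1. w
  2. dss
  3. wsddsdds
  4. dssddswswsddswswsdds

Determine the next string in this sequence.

wsddsddswswsddsdssddsdssddswswsddsdssddsdssddswswsdds

Applying the rule to each of the 20 symbols of dssddswswsddswswsdds gives the pieces ws dds dds ws ws dds dss dds dss dds ws ws dds dss dds dss dds ws ws dds, which concatenate to the answer.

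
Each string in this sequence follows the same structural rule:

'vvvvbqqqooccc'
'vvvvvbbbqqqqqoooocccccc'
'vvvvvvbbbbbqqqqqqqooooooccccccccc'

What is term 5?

vvvvvvvvbbbbbbbbbqqqqqqqqqqqooooooooooccccccccccccccc

Each string has the form v^{n+3} b^{2n-1} q^{2n+1} o^{2n} c^{3n} (n = 1, 2, …).
Setting n = 5 gives 8, 9, 11, 10, 15 characters in each block.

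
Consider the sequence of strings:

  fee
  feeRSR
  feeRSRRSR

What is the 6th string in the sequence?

feeRSRRSRRSRRSRRSR

Each term is the previous one with RSR appended.
From feeRSRRSR, 3 further steps: feeRSRRSR → feeRSRRSRRSR → feeRSRRSRRSRRSR → (answer).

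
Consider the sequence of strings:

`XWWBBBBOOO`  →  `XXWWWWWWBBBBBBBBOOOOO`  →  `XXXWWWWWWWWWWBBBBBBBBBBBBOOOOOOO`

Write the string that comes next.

XXXXWWWWWWWWWWWWWWBBBBBBBBBBBBBBBBOOOOOOOOO

The n-th term is n X's then 4n-2 W's then 4n B's then 2n+1 O's (n = 1, 2, …).
Setting n = 4 gives 4, 14, 16, 9 characters in each block.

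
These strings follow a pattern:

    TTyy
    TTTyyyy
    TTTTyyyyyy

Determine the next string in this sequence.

TTTTTyyyyyyyy

Reading off run lengths: T runs 2, 3, 4; y runs 2, 4, 6 — each is linear in n (n = 1, 2, …).
At n = 4 the blocks have lengths 5, 8.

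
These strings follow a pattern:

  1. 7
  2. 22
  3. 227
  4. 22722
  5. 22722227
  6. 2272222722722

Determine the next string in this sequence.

227222272272222722227

Each term (from the third on) is the previous term followed by the one before it: term 3 = 22·7 = 227.
The next term joins 2272222722722 and 22722227.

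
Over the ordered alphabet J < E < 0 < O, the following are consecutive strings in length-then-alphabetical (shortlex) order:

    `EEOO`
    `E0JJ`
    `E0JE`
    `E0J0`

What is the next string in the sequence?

Treat E0J0 as a base-4 numeral over the given alphabet and add one, carrying through any trailing O's.

E0JO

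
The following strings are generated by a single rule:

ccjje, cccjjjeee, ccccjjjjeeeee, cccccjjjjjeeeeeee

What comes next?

Reading off run lengths: c runs 2, 3, 4, 5; j runs 2, 3, 4, 5; e runs 1, 3, 5, 7 — each is linear in n (n = 1, 2, …).
At n = 5 the blocks have lengths 6, 6, 9.

ccccccjjjjjjeeeeeeeee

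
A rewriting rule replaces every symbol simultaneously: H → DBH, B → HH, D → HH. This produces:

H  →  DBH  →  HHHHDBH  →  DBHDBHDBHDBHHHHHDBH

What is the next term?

HHHHDBHHHHHDBHHHHHDBHHHHHDBHDBHDBHDBHDBHHHHHDBH

Replace each of the 19 characters of DBHDBHDBHDBHHHHHDBH in place — HH HH DBH HH HH DBH HH HH DBH HH HH DBH DBH DBH DBH DBH HH HH DBH — and concatenate.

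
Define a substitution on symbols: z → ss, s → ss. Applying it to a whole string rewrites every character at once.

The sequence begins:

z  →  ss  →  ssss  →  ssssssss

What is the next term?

Expanding ssssssss: s→ss, s→ss, s→ss, s→ss, s→ss, s→ss, s→ss, s→ss. Concatenated: ss ss ss ss ss ss ss ss.

ssssssssssssssss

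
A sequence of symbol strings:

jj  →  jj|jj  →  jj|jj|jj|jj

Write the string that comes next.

Each string is two copies of the previous one joined by '|'.
Doubling jj|jj|jj|jj with '|' between the halves:

jj|jj|jj|jj|jj|jj|jj|jj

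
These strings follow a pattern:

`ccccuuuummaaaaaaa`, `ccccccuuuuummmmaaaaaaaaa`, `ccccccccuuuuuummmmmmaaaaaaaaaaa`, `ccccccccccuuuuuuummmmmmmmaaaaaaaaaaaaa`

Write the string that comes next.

The n-th term is 2n c's then n+2 u's then 2n-2 m's then 2n+3 a's, where the shown terms are n = 2, 3, 4, 5.
At n = 6 the blocks have lengths 12, 8, 10, 15.

ccccccccccccuuuuuuuummmmmmmmmmaaaaaaaaaaaaaaa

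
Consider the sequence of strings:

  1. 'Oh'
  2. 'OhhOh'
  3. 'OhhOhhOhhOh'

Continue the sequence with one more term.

s(k+1) = s(k)·h·s(k) — each term doubles the last with 'h' between the halves.
Doubling OhhOhhOhhOh with 'h' between the halves:

OhhOhhOhhOhhOhhOhhOhhOh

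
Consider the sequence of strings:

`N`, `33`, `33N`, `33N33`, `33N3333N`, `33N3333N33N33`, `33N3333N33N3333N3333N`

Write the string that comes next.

From term 3 onward, concatenate the last term with the second-to-last: 33·N = 33N, 33N·33 = 33N33, …
The next term joins 33N3333N33N3333N3333N and 33N3333N33N33.

33N3333N33N3333N3333N33N3333N33N33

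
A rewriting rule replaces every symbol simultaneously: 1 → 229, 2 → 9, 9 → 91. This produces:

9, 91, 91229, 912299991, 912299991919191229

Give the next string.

Applying the rule to each of the 18 symbols of 912299991919191229 gives the pieces 91 229 9 9 91 91 91 91 229 91 229 91 229 91 229 9 9 91, which concatenate to the answer.

9122999919191912299122991229912299991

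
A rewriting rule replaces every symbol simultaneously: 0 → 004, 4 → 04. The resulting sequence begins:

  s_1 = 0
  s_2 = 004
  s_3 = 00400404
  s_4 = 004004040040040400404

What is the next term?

Applying the rule to each of the 21 symbols of 004004040040040400404 gives the pieces 004 004 04 004 004 04 004 04 004 004 04 004 004 04 004 04 004 004 04 004 04, which concatenate to the answer.

0040040400400404004040040040400400404004040040040400404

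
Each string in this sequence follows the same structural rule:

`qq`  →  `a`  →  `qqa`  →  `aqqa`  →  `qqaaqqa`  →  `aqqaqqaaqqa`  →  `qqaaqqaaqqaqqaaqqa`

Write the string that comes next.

Each term (from the third on) is the two preceding terms concatenated in order: term 3 = qq·a = qqa.
The next term joins aqqaqqaaqqa and qqaaqqaaqqaqqaaqqa.

aqqaqqaaqqaqqaaqqaaqqaqqaaqqa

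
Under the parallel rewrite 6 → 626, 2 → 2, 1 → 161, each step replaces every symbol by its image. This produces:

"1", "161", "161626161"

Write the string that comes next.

Apply φ to 161626161 symbol by symbol: 1→161, 6→626, 1→161, 6→626, 2→2, 6→626, 1→161, 6→626, 1→161; joined: 161 626 161 626 2 626 161 626 161.

1616261616262626161626161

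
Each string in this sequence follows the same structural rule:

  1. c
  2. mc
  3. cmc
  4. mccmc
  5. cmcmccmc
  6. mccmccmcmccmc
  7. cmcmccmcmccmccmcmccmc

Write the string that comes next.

From term 3 onward, concatenate the second-to-last term with the last: c·mc = cmc, mc·cmc = mccmc, …
The next term joins mccmccmcmccmc and cmcmccmcmccmccmcmccmc.

mccmccmcmccmccmcmccmcmccmccmcmccmc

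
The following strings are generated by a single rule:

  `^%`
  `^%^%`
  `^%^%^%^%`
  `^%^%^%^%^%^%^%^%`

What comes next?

Each string is two copies of the previous one concatenated.
One more doubling of ^%^%^%^%^%^%^%^% gives the answer.

^%^%^%^%^%^%^%^%^%^%^%^%^%^%^%^%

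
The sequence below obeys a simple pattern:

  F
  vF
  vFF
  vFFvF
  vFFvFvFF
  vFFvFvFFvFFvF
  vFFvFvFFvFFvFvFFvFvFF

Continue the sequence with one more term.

vFFvFvFFvFFvFvFFvFvFFvFFvFvFFvFFvF

This is a Fibonacci-style word recurrence s(k) = s(k−1)·s(k−2): e.g. vF·F = vFF.
The next term joins vFFvFvFFvFFvFvFFvFvFF and vFFvFvFFvFFvF.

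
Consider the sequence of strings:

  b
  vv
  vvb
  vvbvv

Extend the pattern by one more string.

vvbvvvvb

From term 3 onward, concatenate the last term with the second-to-last: vv·b = vvb, vvb·vv = vvbvv, …
So term 5 is vvbvv·vvb.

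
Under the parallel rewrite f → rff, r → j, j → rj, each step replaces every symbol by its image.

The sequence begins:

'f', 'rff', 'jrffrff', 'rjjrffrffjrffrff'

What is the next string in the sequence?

jrjrjjrffrffjrffrffrjjrffrffjrffrff

Replace each of the 16 characters of rjjrffrffjrffrff in place — j rj rj j rff rff j rff rff rj j rff rff j rff rff — and concatenate.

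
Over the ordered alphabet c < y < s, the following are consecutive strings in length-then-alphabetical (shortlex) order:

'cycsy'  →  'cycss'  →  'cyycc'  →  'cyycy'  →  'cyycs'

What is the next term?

cyyyc

Treat cyycs as a base-3 numeral over the given alphabet and add one, carrying through any trailing s's.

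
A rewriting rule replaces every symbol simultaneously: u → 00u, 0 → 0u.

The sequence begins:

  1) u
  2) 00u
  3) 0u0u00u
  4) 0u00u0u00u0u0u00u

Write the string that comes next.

0u00u0u0u00u0u00u0u0u00u0u00u0u00u0u0u00u

φ(0u00u0u00u0u0u00u) expands symbol-by-symbol to 0u 00u 0u 0u 00u 0u 00u 0u 0u 00u 0u 00u 0u 00u 0u 0u 00u; joining the 17 pieces gives the next term.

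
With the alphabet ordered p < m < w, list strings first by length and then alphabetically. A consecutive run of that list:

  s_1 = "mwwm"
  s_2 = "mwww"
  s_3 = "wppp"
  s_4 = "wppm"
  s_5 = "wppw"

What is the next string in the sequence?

wpmp

The successor of wppw increments the rightmost position that isn't already w and resets every position after it to p.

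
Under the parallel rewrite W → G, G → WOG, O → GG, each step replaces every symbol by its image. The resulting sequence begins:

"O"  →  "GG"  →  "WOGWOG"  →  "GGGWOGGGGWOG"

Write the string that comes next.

WOGWOGWOGGGGWOGWOGWOGWOGGGGWOG

Apply φ to GGGWOGGGGWOG symbol by symbol: G→WOG, G→WOG, G→WOG, W→G, O→GG, G→WOG, G→WOG, G→WOG, G→WOG, W→G, O→GG, G→WOG; joined: WOG WOG WOG G GG WOG WOG WOG WOG G GG WOG.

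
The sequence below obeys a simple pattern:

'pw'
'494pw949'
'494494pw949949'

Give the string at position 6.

Each term wraps the previous one in 494 on the left and 949 on the right.
From 494494pw949949, 3 further steps: 494494pw949949 → 494494494pw949949949 → 494494494494pw949949949949 → (answer).

494494494494494pw949949949949949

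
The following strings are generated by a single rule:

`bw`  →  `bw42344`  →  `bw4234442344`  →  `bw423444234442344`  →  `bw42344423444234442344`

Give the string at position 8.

bw42344423444234442344423444234442344

Every step adds 42344 to the end: s(k+1) = s(k)·42344.
From bw42344423444234442344, 3 further steps: bw42344423444234442344 → bw4234442344423444234442344 → bw423444234442344423444234442344 → (answer).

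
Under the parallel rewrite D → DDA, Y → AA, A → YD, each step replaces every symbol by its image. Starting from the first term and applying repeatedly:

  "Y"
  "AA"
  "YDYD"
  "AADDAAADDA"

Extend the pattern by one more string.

YDYDDDADDAYDYDYDDDADDAYD

Expanding AADDAAADDA: A→YD, A→YD, D→DDA, D→DDA, A→YD, A→YD, A→YD, D→DDA, D→DDA, A→YD. Concatenated: YD YD DDA DDA YD YD YD DDA DDA YD.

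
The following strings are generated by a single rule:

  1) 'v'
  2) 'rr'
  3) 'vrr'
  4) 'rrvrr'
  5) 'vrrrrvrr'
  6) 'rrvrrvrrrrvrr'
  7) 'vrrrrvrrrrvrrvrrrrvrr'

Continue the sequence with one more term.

rrvrrvrrrrvrrvrrrrvrrrrvrrvrrrrvrr

From term 3 onward, concatenate the second-to-last term with the last: v·rr = vrr, rr·vrr = rrvrr, …
The next term joins rrvrrvrrrrvrr and vrrrrvrrrrvrrvrrrrvrr.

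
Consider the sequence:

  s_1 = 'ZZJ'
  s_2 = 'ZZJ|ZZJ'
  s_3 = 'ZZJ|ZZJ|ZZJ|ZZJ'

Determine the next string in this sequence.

Each string is two copies of the previous one joined by '|'.
Doubling ZZJ|ZZJ|ZZJ|ZZJ with '|' between the halves:

ZZJ|ZZJ|ZZJ|ZZJ|ZZJ|ZZJ|ZZJ|ZZJ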